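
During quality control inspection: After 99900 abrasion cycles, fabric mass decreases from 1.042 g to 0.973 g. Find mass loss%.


Formula: Mass loss% = ((m_before - m_after) / m_before) * 100
Step 1: Mass loss = 1.042 - 0.973 = 0.069 g
Step 2: Ratio = 0.069 / 1.042 = 0.0662188
Step 3: Mass loss% = 0.0662188 * 100 = 6.62188% ≈ 6.62%

6.62%


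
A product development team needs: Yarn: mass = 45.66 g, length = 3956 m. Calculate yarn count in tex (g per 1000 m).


Formula: Tex = (mass_g / length_m) * 1000
Substituting: Tex = (45.66 / 3956) * 1000
Intermediate: 45.66 / 3956 = 0.01154196 g/m
Tex = 0.01154196 * 1000 = 11.54 tex

11.54 tex


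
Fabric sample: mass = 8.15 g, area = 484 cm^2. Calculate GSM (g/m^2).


Formula: GSM = mass_g / area_m2
Step 1: Convert area: 484 cm^2 = 484 / 10000 = 0.0484 m^2
Step 2: GSM = 8.15 g / 0.0484 m^2 = 168.4 g/m^2

168.4 g/m^2


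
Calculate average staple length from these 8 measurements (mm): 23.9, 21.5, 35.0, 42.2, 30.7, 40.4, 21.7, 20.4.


Formula: Mean = sum of lengths / count
Sum = 23.9 + 21.5 + 35.0 + 42.2 + 30.7 + 40.4 + 21.7 + 20.4
Sum = 235.8 mm
Mean = 235.8 / 8 = 29.48 mm

29.48 mm


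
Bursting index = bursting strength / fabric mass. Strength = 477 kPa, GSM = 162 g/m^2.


Formula: Bursting Index = Bursting Strength / Fabric GSM
BI = 477 kPa / 162 g/m^2
BI = 2.944 kPa/(g/m^2)

2.944 kPa/(g/m^2)


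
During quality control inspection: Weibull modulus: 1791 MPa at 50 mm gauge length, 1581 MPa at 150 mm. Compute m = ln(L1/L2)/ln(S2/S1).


Formula: m = ln(L1/L2) / ln(S2/S1)
Step 1: ln(L1/L2) = ln(50/150) = -1.09861
Step 2: S2/S1 = 1581/1791 = 0.88275
Step 3: ln(S2/S1) = ln(0.88275) = -0.12471
Step 4: m = -1.09861 / -0.12471 = 8.81

8.81 (Weibull m)


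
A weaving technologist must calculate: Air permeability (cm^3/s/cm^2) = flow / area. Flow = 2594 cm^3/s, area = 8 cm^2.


Formula: Air Permeability = Airflow / Test Area
AP = 2594 cm^3/s / 8 cm^2
AP = 324.3 cm^3/s/cm^2

324.3 cm^3/s/cm^2


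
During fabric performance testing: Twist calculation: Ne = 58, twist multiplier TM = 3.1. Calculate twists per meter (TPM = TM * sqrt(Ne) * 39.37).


Formula: TPM = TM * sqrt(Ne) * 39.37
Step 1: sqrt(Ne) = sqrt(58) = 7.6158
Step 2: TM * sqrt(Ne) = 3.1 * 7.6158 = 23.609
Step 3: TPM = 23.609 * 39.37 = 929 twists/m

929 twists/m


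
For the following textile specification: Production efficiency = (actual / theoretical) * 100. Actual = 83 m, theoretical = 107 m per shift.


Formula: Efficiency% = (Actual output / Theoretical output) * 100
Efficiency% = (83 / 107) * 100
Efficiency% = 0.775701 * 100 = 77.5701% ≈ 77.6%

77.6%


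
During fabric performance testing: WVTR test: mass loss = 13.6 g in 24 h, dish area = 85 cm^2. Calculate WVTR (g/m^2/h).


Formula: WVTR = mass_loss / (area * time)
Step 1: Convert area: 85 cm^2 = 0.0085 m^2
Step 2: WVTR = 13.6 g / (0.0085 m^2 * 24 h)
Step 3: WVTR = 13.6 / 0.204 = 66.7 g/m^2/h

66.7 g/m^2/h


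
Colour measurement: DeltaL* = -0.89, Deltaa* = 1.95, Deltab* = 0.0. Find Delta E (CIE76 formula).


Formula: Delta E = sqrt(dL*^2 + da*^2 + db*^2)
Step 1: dL*^2 = (-0.89)^2 = 0.7921
Step 2: da*^2 = 1.95^2 = 3.8025
Step 3: db*^2 = 0.0^2 = 0.0
Step 4: Sum = 0.7921 + 3.8025 + 0.0 = 4.5946
Step 5: Delta E = sqrt(4.5946) = 2.14

2.14 Delta E


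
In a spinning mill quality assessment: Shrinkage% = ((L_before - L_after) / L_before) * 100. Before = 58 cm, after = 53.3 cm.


Formula: Shrinkage% = ((L_before - L_after) / L_before) * 100
Step 1: Shrinkage = 58 - 53.3 = 4.7 cm
Step 2: Shrinkage% = (4.7 / 58) * 100
Step 3: Shrinkage% = 0.081034 * 100 = 8.1034% ≈ 8.1%

8.1%


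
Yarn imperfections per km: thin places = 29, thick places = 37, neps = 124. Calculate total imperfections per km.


Formula: Total = thin places + thick places + neps
Total = 29 + 37 + 124
Total = 190 imperfections/km

190 imperfections/km


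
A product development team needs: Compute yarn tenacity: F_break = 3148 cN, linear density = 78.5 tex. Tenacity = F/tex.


Formula: Tenacity = Breaking force / Linear density
Tenacity = 3148 cN / 78.5 tex
Tenacity = 40.10 cN/tex

40.10 cN/tex


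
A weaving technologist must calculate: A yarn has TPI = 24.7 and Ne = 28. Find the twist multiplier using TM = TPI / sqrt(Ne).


Formula: TM = TPI / sqrt(Ne)
Step 1: sqrt(Ne) = sqrt(28) = 5.2915
Step 2: TM = 24.7 / 5.2915 = 4.67

4.67 TM


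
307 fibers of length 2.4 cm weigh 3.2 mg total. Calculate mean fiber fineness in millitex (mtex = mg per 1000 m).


Formula: fineness (mtex) = mass (mg) / total length (km) = (mass_mg / total_length_m) * 1000
Step 1: Convert fiber length: 2.4 cm = 0.024 m
Step 2: Total fiber length = 307 * 0.024 = 7.368 m
Step 3: Linear density = 3.2 mg / 7.368 m = 0.4343 mg/m
Step 4: fineness = 0.4343 * 1000 = 434.3 mtex

434.3 mtex


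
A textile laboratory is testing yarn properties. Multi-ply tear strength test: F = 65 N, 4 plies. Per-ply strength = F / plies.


Formula: Per-ply strength = Total force / Number of plies
Per-ply = 65 N / 4
Per-ply = 16.25 N

16.25 N


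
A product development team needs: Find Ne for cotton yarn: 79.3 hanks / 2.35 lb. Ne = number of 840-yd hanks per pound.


Formula: Ne = hanks / mass_lb
Substituting: Ne = 79.3 / 2.35
Ne = 33.7

33.7 Ne


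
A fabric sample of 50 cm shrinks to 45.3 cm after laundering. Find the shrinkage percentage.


Formula: Shrinkage% = ((L_before - L_after) / L_before) * 100
Step 1: Shrinkage = 50 - 45.3 = 4.7 cm
Step 2: Shrinkage% = (4.7 / 50) * 100
Step 3: Shrinkage% = 0.094 * 100 = 9.4%

9.4%


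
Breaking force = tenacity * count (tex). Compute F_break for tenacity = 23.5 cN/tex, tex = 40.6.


Formula: Breaking force = Tenacity * Linear density
F = 23.5 cN/tex * 40.6 tex
F = 954.10 cN

954.10 cN


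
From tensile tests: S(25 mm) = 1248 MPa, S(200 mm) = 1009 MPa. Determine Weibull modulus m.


Formula: m = ln(L1/L2) / ln(S2/S1)
Step 1: ln(L1/L2) = ln(25/200) = -2.07944
Step 2: S2/S1 = 1009/1248 = 0.80849
Step 3: ln(S2/S1) = ln(0.80849) = -0.21259
Step 4: m = -2.07944 / -0.21259 = 9.78

9.78 (Weibull m)


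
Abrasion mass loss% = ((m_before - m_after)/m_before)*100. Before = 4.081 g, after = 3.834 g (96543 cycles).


Formula: Mass loss% = ((m_before - m_after) / m_before) * 100
Step 1: Mass loss = 4.081 - 3.834 = 0.247 g
Step 2: Ratio = 0.247 / 4.081 = 0.0605244
Step 3: Mass loss% = 0.0605244 * 100 = 6.05244% ≈ 6.05%

6.05%


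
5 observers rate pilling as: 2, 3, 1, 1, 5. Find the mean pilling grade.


Formula: Mean = sum / count
Sum = 2 + 3 + 1 + 1 + 5 = 12
Mean = 12 / 5 = 2.4

2.4


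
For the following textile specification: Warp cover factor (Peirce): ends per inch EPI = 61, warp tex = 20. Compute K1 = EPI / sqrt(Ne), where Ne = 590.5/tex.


Formula: K1 = EPI / sqrt(Ne), with Ne = 590.5 / tex_warp
Step 1: Ne = 590.5 / 20 = 29.525
Step 2: sqrt(Ne) = sqrt(29.525) = 5.4337
Step 3: K1 = 61 / 5.4337 = 11.2

11.2


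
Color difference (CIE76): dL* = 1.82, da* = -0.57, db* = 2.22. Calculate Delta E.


Formula: Delta E = sqrt(dL*^2 + da*^2 + db*^2)
Step 1: dL*^2 = 1.82^2 = 3.3124
Step 2: da*^2 = (-0.57)^2 = 0.3249
Step 3: db*^2 = 2.22^2 = 4.9284
Step 4: Sum = 3.3124 + 0.3249 + 4.9284 = 8.5657
Step 5: Delta E = sqrt(8.5657) = 2.93

2.93 Delta E


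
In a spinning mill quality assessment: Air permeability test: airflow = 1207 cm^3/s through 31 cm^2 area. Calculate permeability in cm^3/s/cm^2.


Formula: Air Permeability = Airflow / Test Area
AP = 1207 cm^3/s / 31 cm^2
AP = 38.9 cm^3/s/cm^2

38.9 cm^3/s/cm^2


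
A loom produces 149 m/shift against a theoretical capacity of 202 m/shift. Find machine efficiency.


Formula: Efficiency% = (Actual output / Theoretical output) * 100
Efficiency% = (149 / 202) * 100
Efficiency% = 0.737624 * 100 = 73.7624% ≈ 73.8%

73.8%


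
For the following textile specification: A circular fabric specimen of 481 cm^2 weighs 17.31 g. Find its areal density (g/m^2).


Formula: GSM = mass_g / area_m2
Step 1: Convert area: 481 cm^2 = 481 / 10000 = 0.0481 m^2
Step 2: GSM = 17.31 g / 0.0481 m^2 = 359.9 g/m^2

359.9 g/m^2


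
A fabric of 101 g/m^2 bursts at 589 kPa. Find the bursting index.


Formula: Bursting Index = Bursting Strength / Fabric GSM
BI = 589 kPa / 101 g/m^2
BI = 5.832 kPa/(g/m^2)

5.832 kPa/(g/m^2)


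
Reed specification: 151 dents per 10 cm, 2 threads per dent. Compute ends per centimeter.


Formula: EPC = (dents per 10 cm * ends per dent) / 10
Step 1: Total ends per 10 cm = 151 * 2 = 302
Step 2: EPC = 302 / 10 = 30.2 ends/cm

30.2 ends/cm


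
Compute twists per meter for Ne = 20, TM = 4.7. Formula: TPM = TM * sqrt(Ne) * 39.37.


Formula: TPM = TM * sqrt(Ne) * 39.37
Step 1: sqrt(Ne) = sqrt(20) = 4.4721
Step 2: TM * sqrt(Ne) = 4.7 * 4.4721 = 21.0189
Step 3: TPM = 21.0189 * 39.37 = 828 twists/m

828 twists/m


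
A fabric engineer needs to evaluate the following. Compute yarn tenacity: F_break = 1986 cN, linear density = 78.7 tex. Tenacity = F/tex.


Formula: Tenacity = Breaking force / Linear density
Tenacity = 1986 cN / 78.7 tex
Tenacity = 25.24 cN/tex

25.24 cN/tex


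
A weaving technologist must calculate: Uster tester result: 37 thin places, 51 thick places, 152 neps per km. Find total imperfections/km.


Formula: Total = thin places + thick places + neps
Total = 37 + 51 + 152
Total = 240 imperfections/km

240 imperfections/km


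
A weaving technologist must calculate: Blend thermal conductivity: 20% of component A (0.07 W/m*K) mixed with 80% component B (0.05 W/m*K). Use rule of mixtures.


Formula: Blend property = (fraction_A * property_A) + (fraction_B * property_B)
Step 1: Contribution A = 20/100 * 0.07 W/m*K = 0.014 W/m*K
Step 2: Contribution B = 80/100 * 0.05 W/m*K = 0.04 W/m*K
Step 3: Blend thermal conductivity = 0.014 + 0.04 = 0.054 W/m*K

0.054 W/m*K


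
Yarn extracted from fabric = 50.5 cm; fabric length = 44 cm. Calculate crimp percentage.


Formula: Crimp% = ((L_yarn - L_fabric) / L_fabric) * 100
Step 1: Extension = 50.5 - 44 = 6.5 cm
Step 2: Crimp% = (6.5 / 44) * 100
Step 3: Crimp% = 0.147727 * 100 = 14.7727% ≈ 14.8%

14.8%


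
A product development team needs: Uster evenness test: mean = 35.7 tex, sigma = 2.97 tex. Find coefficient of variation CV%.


Formula: CV% = (standard deviation / mean) * 100
Step 1: Ratio = 2.97 / 35.7 = 0.083193
Step 2: CV% = 0.083193 * 100 = 8.3193% ≈ 8.3%

8.3%


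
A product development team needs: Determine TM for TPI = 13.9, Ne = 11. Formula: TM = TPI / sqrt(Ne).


Formula: TM = TPI / sqrt(Ne)
Step 1: sqrt(Ne) = sqrt(11) = 3.3166
Step 2: TM = 13.9 / 3.3166 = 4.19

4.19 TM


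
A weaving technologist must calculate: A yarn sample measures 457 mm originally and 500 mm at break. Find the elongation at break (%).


Formula: Elongation (%) = ((L_break - L0) / L0) * 100
Step 1: Extension = 500 - 457 = 43 mm
Step 2: Elongation = (43 / 457) * 100
Step 3: Elongation = 0.094092 * 100 = 9.4092% ≈ 9.4%

9.4%


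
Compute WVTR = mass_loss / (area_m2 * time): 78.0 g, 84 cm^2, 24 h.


Formula: WVTR = mass_loss / (area * time)
Step 1: Convert area: 84 cm^2 = 0.0084 m^2
Step 2: WVTR = 78.0 g / (0.0084 m^2 * 24 h)
Step 3: WVTR = 78.0 / 0.2016 = 386.9 g/m^2/h

386.9 g/m^2/h


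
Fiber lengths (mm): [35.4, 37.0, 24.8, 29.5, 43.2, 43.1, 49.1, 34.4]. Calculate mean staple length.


Formula: Mean = sum of lengths / count
Sum = 35.4 + 37.0 + 24.8 + 29.5 + 43.2 + 43.1 + 49.1 + 34.4
Sum = 296.5 mm
Mean = 296.5 / 8 = 37.06 mm

37.06 mm


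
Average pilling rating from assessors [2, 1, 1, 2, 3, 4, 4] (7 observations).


Formula: Mean = sum / count
Sum = 2 + 1 + 1 + 2 + 3 + 4 + 4 = 17
Mean = 17 / 7 = 2.4

2.4


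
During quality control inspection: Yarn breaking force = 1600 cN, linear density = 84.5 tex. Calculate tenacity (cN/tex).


Formula: Tenacity = Breaking force / Linear density
Tenacity = 1600 cN / 84.5 tex
Tenacity = 18.93 cN/tex

18.93 cN/tex


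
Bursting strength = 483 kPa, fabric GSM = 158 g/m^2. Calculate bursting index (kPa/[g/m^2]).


Formula: Bursting Index = Bursting Strength / Fabric GSM
BI = 483 kPa / 158 g/m^2
BI = 3.057 kPa/(g/m^2)

3.057 kPa/(g/m^2)


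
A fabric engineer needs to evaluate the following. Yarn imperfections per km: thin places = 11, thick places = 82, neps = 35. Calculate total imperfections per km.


Formula: Total = thin places + thick places + neps
Total = 11 + 82 + 35
Total = 128 imperfections/km

128 imperfections/km


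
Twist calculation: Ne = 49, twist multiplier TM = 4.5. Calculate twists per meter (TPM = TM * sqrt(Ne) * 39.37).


Formula: TPM = TM * sqrt(Ne) * 39.37
Step 1: sqrt(Ne) = sqrt(49) = 7
Step 2: TM * sqrt(Ne) = 4.5 * 7 = 31.5
Step 3: TPM = 31.5 * 39.37 = 1240 twists/m

1240 twists/m


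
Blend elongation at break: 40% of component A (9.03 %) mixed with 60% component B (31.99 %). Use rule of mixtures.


Formula: Blend property = (fraction_A * property_A) + (fraction_B * property_B)
Step 1: Contribution A = 40/100 * 9.03 % = 3.612 %
Step 2: Contribution B = 60/100 * 31.99 % = 19.194 %
Step 3: Blend elongation at break = 3.612 + 19.194 = 22.806 %

22.806 %


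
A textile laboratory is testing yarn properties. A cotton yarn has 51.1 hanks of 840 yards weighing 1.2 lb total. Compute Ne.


Formula: Ne = hanks / mass_lb
Substituting: Ne = 51.1 / 1.2
Ne = 42.6

42.6 Ne


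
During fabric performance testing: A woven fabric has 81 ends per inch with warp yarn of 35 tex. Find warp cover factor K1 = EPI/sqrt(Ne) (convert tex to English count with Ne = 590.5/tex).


Formula: K1 = EPI / sqrt(Ne), with Ne = 590.5 / tex_warp
Step 1: Ne = 590.5 / 35 = 16.871
Step 2: sqrt(Ne) = sqrt(16.871) = 4.1074
Step 3: K1 = 81 / 4.1074 = 19.7

19.7


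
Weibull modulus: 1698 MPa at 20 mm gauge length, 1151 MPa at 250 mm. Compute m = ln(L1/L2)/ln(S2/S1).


Formula: m = ln(L1/L2) / ln(S2/S1)
Step 1: ln(L1/L2) = ln(20/250) = -2.52573
Step 2: S2/S1 = 1151/1698 = 0.67786
Step 3: ln(S2/S1) = ln(0.67786) = -0.38881
Step 4: m = -2.52573 / -0.38881 = 6.50

6.50 (Weibull m)


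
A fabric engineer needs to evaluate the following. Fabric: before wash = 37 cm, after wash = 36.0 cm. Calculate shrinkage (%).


Formula: Shrinkage% = ((L_before - L_after) / L_before) * 100
Step 1: Shrinkage = 37 - 36.0 = 1.0 cm
Step 2: Shrinkage% = (1.0 / 37) * 100
Step 3: Shrinkage% = 0.027027 * 100 = 2.7027% ≈ 2.7%

2.7%


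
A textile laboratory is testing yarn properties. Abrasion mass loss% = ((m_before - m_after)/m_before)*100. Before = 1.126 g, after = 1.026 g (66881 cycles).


Formula: Mass loss% = ((m_before - m_after) / m_before) * 100
Step 1: Mass loss = 1.126 - 1.026 = 0.1 g
Step 2: Ratio = 0.1 / 1.126 = 0.0888099
Step 3: Mass loss% = 0.0888099 * 100 = 8.88099% ≈ 8.88%

8.88%


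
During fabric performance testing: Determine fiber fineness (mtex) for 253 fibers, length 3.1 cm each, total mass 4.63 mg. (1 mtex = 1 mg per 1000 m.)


Formula: fineness (mtex) = mass (mg) / total length (km) = (mass_mg / total_length_m) * 1000
Step 1: Convert fiber length: 3.1 cm = 0.031 m
Step 2: Total fiber length = 253 * 0.031 = 7.843 m
Step 3: Linear density = 4.63 mg / 7.843 m = 0.5903 mg/m
Step 4: fineness = 0.5903 * 1000 = 590.3 mtex

590.3 mtex


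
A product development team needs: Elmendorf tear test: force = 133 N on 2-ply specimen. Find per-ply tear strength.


Formula: Per-ply strength = Total force / Number of plies
Per-ply = 133 N / 2
Per-ply = 66.5 N

66.5 N


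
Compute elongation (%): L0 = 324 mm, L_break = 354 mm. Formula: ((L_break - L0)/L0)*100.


Formula: Elongation (%) = ((L_break - L0) / L0) * 100
Step 1: Extension = 354 - 324 = 30 mm
Step 2: Elongation = (30 / 324) * 100
Step 3: Elongation = 0.092593 * 100 = 9.2593% ≈ 9.3%

9.3%


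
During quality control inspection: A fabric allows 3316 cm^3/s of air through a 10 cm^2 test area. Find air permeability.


Formula: Air Permeability = Airflow / Test Area
AP = 3316 cm^3/s / 10 cm^2
AP = 331.6 cm^3/s/cm^2

331.6 cm^3/s/cm^2


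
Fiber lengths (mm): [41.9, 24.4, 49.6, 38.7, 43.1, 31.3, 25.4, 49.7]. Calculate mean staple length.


Formula: Mean = sum of lengths / count
Sum = 41.9 + 24.4 + 49.6 + 38.7 + 43.1 + 31.3 + 25.4 + 49.7
Sum = 304.1 mm
Mean = 304.1 / 8 = 38.01 mm

38.01 mm


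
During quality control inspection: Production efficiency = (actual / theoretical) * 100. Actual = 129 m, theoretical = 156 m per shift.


Formula: Efficiency% = (Actual output / Theoretical output) * 100
Efficiency% = (129 / 156) * 100
Efficiency% = 0.826923 * 100 = 82.6923% ≈ 82.7%

82.7%


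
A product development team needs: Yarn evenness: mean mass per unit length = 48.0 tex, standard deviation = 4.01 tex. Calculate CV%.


Formula: CV% = (standard deviation / mean) * 100
Step 1: Ratio = 4.01 / 48.0 = 0.083542
Step 2: CV% = 0.083542 * 100 = 8.3542% ≈ 8.4%

8.4%


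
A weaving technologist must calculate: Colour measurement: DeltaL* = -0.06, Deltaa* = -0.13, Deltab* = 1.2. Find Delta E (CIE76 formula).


Formula: Delta E = sqrt(dL*^2 + da*^2 + db*^2)
Step 1: dL*^2 = (-0.06)^2 = 0.0036
Step 2: da*^2 = (-0.13)^2 = 0.0169
Step 3: db*^2 = 1.2^2 = 1.44
Step 4: Sum = 0.0036 + 0.0169 + 1.44 = 1.4605
Step 5: Delta E = sqrt(1.4605) = 1.21

1.21 Delta E


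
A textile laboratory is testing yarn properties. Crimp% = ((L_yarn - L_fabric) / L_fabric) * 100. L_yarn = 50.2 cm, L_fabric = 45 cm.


Formula: Crimp% = ((L_yarn - L_fabric) / L_fabric) * 100
Step 1: Extension = 50.2 - 45 = 5.2 cm
Step 2: Crimp% = (5.2 / 45) * 100
Step 3: Crimp% = 0.115556 * 100 = 11.5556% ≈ 11.6%

11.6%


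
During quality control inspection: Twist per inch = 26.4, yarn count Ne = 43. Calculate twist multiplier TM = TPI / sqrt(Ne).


Formula: TM = TPI / sqrt(Ne)
Step 1: sqrt(Ne) = sqrt(43) = 6.5574
Step 2: TM = 26.4 / 6.5574 = 4.03

4.03 TM


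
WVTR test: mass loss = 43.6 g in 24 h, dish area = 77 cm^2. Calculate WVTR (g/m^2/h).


Formula: WVTR = mass_loss / (area * time)
Step 1: Convert area: 77 cm^2 = 0.0077 m^2
Step 2: WVTR = 43.6 g / (0.0077 m^2 * 24 h)
Step 3: WVTR = 43.6 / 0.1848 = 235.9 g/m^2/h

235.9 g/m^2/h


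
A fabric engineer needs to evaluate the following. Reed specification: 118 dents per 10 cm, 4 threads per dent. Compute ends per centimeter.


Formula: EPC = (dents per 10 cm * ends per dent) / 10
Step 1: Total ends per 10 cm = 118 * 4 = 472
Step 2: EPC = 472 / 10 = 47.2 ends/cm

47.2 ends/cm


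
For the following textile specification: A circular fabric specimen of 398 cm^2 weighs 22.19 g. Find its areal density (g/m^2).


Formula: GSM = mass_g / area_m2
Step 1: Convert area: 398 cm^2 = 398 / 10000 = 0.0398 m^2
Step 2: GSM = 22.19 g / 0.0398 m^2 = 557.5 g/m^2

557.5 g/m^2


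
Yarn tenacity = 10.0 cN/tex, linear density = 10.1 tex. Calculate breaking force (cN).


Formula: Breaking force = Tenacity * Linear density
F = 10.0 cN/tex * 10.1 tex
F = 101.00 cN

101.00 cN


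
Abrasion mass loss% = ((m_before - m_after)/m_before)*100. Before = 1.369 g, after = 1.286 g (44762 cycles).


Formula: Mass loss% = ((m_before - m_after) / m_before) * 100
Step 1: Mass loss = 1.369 - 1.286 = 0.083 g
Step 2: Ratio = 0.083 / 1.369 = 0.0606282
Step 3: Mass loss% = 0.0606282 * 100 = 6.06282% ≈ 6.06%

6.06%


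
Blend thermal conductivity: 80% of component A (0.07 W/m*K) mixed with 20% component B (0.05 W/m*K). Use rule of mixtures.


Formula: Blend property = (fraction_A * property_A) + (fraction_B * property_B)
Step 1: Contribution A = 80/100 * 0.07 W/m*K = 0.056 W/m*K
Step 2: Contribution B = 20/100 * 0.05 W/m*K = 0.01 W/m*K
Step 3: Blend thermal conductivity = 0.056 + 0.01 = 0.066 W/m*K

0.066 W/m*K


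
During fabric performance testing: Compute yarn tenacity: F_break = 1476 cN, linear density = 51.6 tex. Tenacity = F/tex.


Formula: Tenacity = Breaking force / Linear density
Tenacity = 1476 cN / 51.6 tex
Tenacity = 28.60 cN/tex

28.60 cN/tex


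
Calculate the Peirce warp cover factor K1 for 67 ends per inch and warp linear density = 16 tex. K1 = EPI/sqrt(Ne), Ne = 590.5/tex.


Formula: K1 = EPI / sqrt(Ne), with Ne = 590.5 / tex_warp
Step 1: Ne = 590.5 / 16 = 36.906
Step 2: sqrt(Ne) = sqrt(36.906) = 6.075
Step 3: K1 = 67 / 6.075 = 11.0

11.0


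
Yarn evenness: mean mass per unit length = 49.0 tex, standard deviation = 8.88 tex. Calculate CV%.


Formula: CV% = (standard deviation / mean) * 100
Step 1: Ratio = 8.88 / 49.0 = 0.181224
Step 2: CV% = 0.181224 * 100 = 18.1224% ≈ 18.1%

18.1%


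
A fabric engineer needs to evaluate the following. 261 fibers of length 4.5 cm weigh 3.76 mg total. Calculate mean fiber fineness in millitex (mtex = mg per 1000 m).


Formula: fineness (mtex) = mass (mg) / total length (km) = (mass_mg / total_length_m) * 1000
Step 1: Convert fiber length: 4.5 cm = 0.045 m
Step 2: Total fiber length = 261 * 0.045 = 11.745 m
Step 3: Linear density = 3.76 mg / 11.745 m = 0.3201 mg/m
Step 4: fineness = 0.3201 * 1000 = 320.1 mtex

320.1 mtex


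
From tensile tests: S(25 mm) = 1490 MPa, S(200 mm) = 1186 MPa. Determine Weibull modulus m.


Formula: m = ln(L1/L2) / ln(S2/S1)
Step 1: ln(L1/L2) = ln(25/200) = -2.07944
Step 2: S2/S1 = 1186/1490 = 0.79597
Step 3: ln(S2/S1) = ln(0.79597) = -0.22819
Step 4: m = -2.07944 / -0.22819 = 9.11

9.11 (Weibull m)


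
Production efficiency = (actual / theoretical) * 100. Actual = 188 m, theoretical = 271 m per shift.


Formula: Efficiency% = (Actual output / Theoretical output) * 100
Efficiency% = (188 / 271) * 100
Efficiency% = 0.693727 * 100 = 69.3727% ≈ 69.4%

69.4%


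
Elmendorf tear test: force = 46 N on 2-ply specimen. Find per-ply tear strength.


Formula: Per-ply strength = Total force / Number of plies
Per-ply = 46 N / 2
Per-ply = 23 N

23 N


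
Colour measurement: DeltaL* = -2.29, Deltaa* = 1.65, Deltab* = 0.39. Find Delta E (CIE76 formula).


Formula: Delta E = sqrt(dL*^2 + da*^2 + db*^2)
Step 1: dL*^2 = (-2.29)^2 = 5.2441
Step 2: da*^2 = 1.65^2 = 2.7225
Step 3: db*^2 = 0.39^2 = 0.1521
Step 4: Sum = 5.2441 + 2.7225 + 0.1521 = 8.1187
Step 5: Delta E = sqrt(8.1187) = 2.85

2.85 Delta E


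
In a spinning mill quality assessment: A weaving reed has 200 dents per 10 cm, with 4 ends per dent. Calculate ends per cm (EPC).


Formula: EPC = (dents per 10 cm * ends per dent) / 10
Step 1: Total ends per 10 cm = 200 * 4 = 800
Step 2: EPC = 800 / 10 = 80.0 ends/cm

80.0 ends/cm


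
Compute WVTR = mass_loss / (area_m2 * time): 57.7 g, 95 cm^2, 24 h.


Formula: WVTR = mass_loss / (area * time)
Step 1: Convert area: 95 cm^2 = 0.0095 m^2
Step 2: WVTR = 57.7 g / (0.0095 m^2 * 24 h)
Step 3: WVTR = 57.7 / 0.228 = 253.1 g/m^2/h

253.1 g/m^2/h


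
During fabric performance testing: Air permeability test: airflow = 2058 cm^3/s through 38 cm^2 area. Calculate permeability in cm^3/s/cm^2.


Formula: Air Permeability = Airflow / Test Area
AP = 2058 cm^3/s / 38 cm^2
AP = 54.2 cm^3/s/cm^2

54.2 cm^3/s/cm^2


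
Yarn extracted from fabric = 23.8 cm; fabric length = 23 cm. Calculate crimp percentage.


Formula: Crimp% = ((L_yarn - L_fabric) / L_fabric) * 100
Step 1: Extension = 23.8 - 23 = 0.8 cm
Step 2: Crimp% = (0.8 / 23) * 100
Step 3: Crimp% = 0.034783 * 100 = 3.4783% ≈ 3.5%

3.5%


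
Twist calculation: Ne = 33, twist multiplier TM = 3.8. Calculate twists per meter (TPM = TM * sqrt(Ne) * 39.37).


Formula: TPM = TM * sqrt(Ne) * 39.37
Step 1: sqrt(Ne) = sqrt(33) = 5.7446
Step 2: TM * sqrt(Ne) = 3.8 * 5.7446 = 21.8295
Step 3: TPM = 21.8295 * 39.37 = 859 twists/m

859 twists/m


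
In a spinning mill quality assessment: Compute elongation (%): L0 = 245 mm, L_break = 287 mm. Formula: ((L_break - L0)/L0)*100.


Formula: Elongation (%) = ((L_break - L0) / L0) * 100
Step 1: Extension = 287 - 245 = 42 mm
Step 2: Elongation = (42 / 245) * 100
Step 3: Elongation = 0.171429 * 100 = 17.1429% ≈ 17.1%

17.1%


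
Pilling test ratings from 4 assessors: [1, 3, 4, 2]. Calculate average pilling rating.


Formula: Mean = sum / count
Sum = 1 + 3 + 4 + 2 = 10
Mean = 10 / 4 = 2.5

2.5


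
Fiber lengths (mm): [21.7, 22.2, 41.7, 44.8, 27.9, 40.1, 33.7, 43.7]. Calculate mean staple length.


Formula: Mean = sum of lengths / count
Sum = 21.7 + 22.2 + 41.7 + 44.8 + 27.9 + 40.1 + 33.7 + 43.7
Sum = 275.8 mm
Mean = 275.8 / 8 = 34.48 mm

34.48 mm


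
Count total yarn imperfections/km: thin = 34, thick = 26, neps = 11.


Formula: Total = thin places + thick places + neps
Total = 34 + 26 + 11
Total = 71 imperfections/km

71 imperfections/km


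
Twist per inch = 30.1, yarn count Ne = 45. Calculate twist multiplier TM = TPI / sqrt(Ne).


Formula: TM = TPI / sqrt(Ne)
Step 1: sqrt(Ne) = sqrt(45) = 6.7082
Step 2: TM = 30.1 / 6.7082 = 4.49

4.49 TM


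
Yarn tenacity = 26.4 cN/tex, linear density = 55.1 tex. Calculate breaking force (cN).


Formula: Breaking force = Tenacity * Linear density
F = 26.4 cN/tex * 55.1 tex
F = 1454.64 cN

1454.64 cN


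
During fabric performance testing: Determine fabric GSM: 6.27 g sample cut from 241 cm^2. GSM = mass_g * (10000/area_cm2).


Formula: GSM = mass_g / area_m2
Step 1: Convert area: 241 cm^2 = 241 / 10000 = 0.0241 m^2
Step 2: GSM = 6.27 g / 0.0241 m^2 = 260.2 g/m^2

260.2 g/m^2


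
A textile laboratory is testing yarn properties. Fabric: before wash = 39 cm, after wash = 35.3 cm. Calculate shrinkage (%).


Formula: Shrinkage% = ((L_before - L_after) / L_before) * 100
Step 1: Shrinkage = 39 - 35.3 = 3.7 cm
Step 2: Shrinkage% = (3.7 / 39) * 100
Step 3: Shrinkage% = 0.094872 * 100 = 9.4872% ≈ 9.5%

9.5%


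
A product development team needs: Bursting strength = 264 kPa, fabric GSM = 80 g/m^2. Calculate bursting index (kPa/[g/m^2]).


Formula: Bursting Index = Bursting Strength / Fabric GSM
BI = 264 kPa / 80 g/m^2
BI = 3.300 kPa/(g/m^2)

3.300 kPa/(g/m^2)


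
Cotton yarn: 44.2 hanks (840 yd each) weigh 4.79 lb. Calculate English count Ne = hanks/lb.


Formula: Ne = hanks / mass_lb
Substituting: Ne = 44.2 / 4.79
Ne = 9.2

9.2 Ne


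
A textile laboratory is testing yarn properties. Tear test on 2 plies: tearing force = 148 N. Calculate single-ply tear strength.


Formula: Per-ply strength = Total force / Number of plies
Per-ply = 148 N / 2
Per-ply = 74 N

74 N


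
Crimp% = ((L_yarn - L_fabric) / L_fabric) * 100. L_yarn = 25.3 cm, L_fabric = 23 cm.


Formula: Crimp% = ((L_yarn - L_fabric) / L_fabric) * 100
Step 1: Extension = 25.3 - 23 = 2.3 cm
Step 2: Crimp% = (2.3 / 23) * 100
Step 3: Crimp% = 0.1 * 100 = 10.0%

10.0%


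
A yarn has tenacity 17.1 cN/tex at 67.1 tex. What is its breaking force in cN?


Formula: Breaking force = Tenacity * Linear density
F = 17.1 cN/tex * 67.1 tex
F = 1147.41 cN

1147.41 cN


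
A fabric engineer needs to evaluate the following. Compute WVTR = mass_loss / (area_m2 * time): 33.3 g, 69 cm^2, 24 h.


Formula: WVTR = mass_loss / (area * time)
Step 1: Convert area: 69 cm^2 = 0.0069 m^2
Step 2: WVTR = 33.3 g / (0.0069 m^2 * 24 h)
Step 3: WVTR = 33.3 / 0.1656 = 201.1 g/m^2/h

201.1 g/m^2/h


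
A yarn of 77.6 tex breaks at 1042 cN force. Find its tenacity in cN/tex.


Formula: Tenacity = Breaking force / Linear density
Tenacity = 1042 cN / 77.6 tex
Tenacity = 13.43 cN/tex

13.43 cN/tex


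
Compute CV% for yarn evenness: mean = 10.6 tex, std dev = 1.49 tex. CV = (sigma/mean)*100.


Formula: CV% = (standard deviation / mean) * 100
Step 1: Ratio = 1.49 / 10.6 = 0.140566
Step 2: CV% = 0.140566 * 100 = 14.0566% ≈ 14.1%

14.1%


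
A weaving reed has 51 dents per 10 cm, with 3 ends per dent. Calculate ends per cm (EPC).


Formula: EPC = (dents per 10 cm * ends per dent) / 10
Step 1: Total ends per 10 cm = 51 * 3 = 153
Step 2: EPC = 153 / 10 = 15.3 ends/cm

15.3 ends/cm


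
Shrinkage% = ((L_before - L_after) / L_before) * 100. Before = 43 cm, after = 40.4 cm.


Formula: Shrinkage% = ((L_before - L_after) / L_before) * 100
Step 1: Shrinkage = 43 - 40.4 = 2.6 cm
Step 2: Shrinkage% = (2.6 / 43) * 100
Step 3: Shrinkage% = 0.060465 * 100 = 6.0465% ≈ 6.0%

6.0%


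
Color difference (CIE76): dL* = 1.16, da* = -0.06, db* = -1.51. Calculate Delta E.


Formula: Delta E = sqrt(dL*^2 + da*^2 + db*^2)
Step 1: dL*^2 = 1.16^2 = 1.3456
Step 2: da*^2 = (-0.06)^2 = 0.0036
Step 3: db*^2 = (-1.51)^2 = 2.2801
Step 4: Sum = 1.3456 + 0.0036 + 2.2801 = 3.6293
Step 5: Delta E = sqrt(3.6293) = 1.91

1.91 Delta E


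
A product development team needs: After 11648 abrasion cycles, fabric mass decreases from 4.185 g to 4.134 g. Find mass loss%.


Formula: Mass loss% = ((m_before - m_after) / m_before) * 100
Step 1: Mass loss = 4.185 - 4.134 = 0.051 g
Step 2: Ratio = 0.051 / 4.185 = 0.0121864
Step 3: Mass loss% = 0.0121864 * 100 = 1.21864% ≈ 1.22%

1.22%


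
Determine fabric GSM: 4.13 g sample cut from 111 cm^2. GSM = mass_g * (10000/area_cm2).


Formula: GSM = mass_g / area_m2
Step 1: Convert area: 111 cm^2 = 111 / 10000 = 0.0111 m^2
Step 2: GSM = 4.13 g / 0.0111 m^2 = 372.1 g/m^2

372.1 g/m^2


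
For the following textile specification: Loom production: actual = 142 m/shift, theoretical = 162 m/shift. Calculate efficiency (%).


Formula: Efficiency% = (Actual output / Theoretical output) * 100
Efficiency% = (142 / 162) * 100
Efficiency% = 0.876543 * 100 = 87.6543% ≈ 87.7%

87.7%


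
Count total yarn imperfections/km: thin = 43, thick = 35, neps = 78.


Formula: Total = thin places + thick places + neps
Total = 43 + 35 + 78
Total = 156 imperfections/km

156 imperfections/km


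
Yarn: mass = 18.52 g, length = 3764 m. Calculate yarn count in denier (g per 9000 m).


Formula: den = (mass_g / length_m) * 9000
Substituting: den = (18.52 / 3764) * 9000
Intermediate: 18.52 / 3764 = 0.0049203 g/m
den = 0.0049203 * 9000 = 44.3 denier

44.3 denier


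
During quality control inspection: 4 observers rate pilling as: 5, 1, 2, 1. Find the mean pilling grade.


Formula: Mean = sum / count
Sum = 5 + 1 + 2 + 1 = 9
Mean = 9 / 4 = 2.3

2.3


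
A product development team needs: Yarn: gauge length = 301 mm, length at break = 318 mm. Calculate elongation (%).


Formula: Elongation (%) = ((L_break - L0) / L0) * 100
Step 1: Extension = 318 - 301 = 17 mm
Step 2: Elongation = (17 / 301) * 100
Step 3: Elongation = 0.056478 * 100 = 5.6478% ≈ 5.6%

5.6%


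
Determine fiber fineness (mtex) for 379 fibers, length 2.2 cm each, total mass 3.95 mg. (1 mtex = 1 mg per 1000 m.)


Formula: fineness (mtex) = mass (mg) / total length (km) = (mass_mg / total_length_m) * 1000
Step 1: Convert fiber length: 2.2 cm = 0.022 m
Step 2: Total fiber length = 379 * 0.022 = 8.338 m
Step 3: Linear density = 3.95 mg / 8.338 m = 0.4737 mg/m
Step 4: fineness = 0.4737 * 1000 = 473.7 mtex

473.7 mtex


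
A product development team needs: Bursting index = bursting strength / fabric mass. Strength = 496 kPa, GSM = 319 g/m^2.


Formula: Bursting Index = Bursting Strength / Fabric GSM
BI = 496 kPa / 319 g/m^2
BI = 1.555 kPa/(g/m^2)

1.555 kPa/(g/m^2)


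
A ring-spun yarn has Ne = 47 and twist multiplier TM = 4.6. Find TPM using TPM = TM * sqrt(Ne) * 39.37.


Formula: TPM = TM * sqrt(Ne) * 39.37
Step 1: sqrt(Ne) = sqrt(47) = 6.8557
Step 2: TM * sqrt(Ne) = 4.6 * 6.8557 = 31.5362
Step 3: TPM = 31.5362 * 39.37 = 1242 twists/m

1242 twists/m


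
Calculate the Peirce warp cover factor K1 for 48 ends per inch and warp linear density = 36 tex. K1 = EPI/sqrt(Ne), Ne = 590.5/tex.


Formula: K1 = EPI / sqrt(Ne), with Ne = 590.5 / tex_warp
Step 1: Ne = 590.5 / 36 = 16.403
Step 2: sqrt(Ne) = sqrt(16.403) = 4.0501
Step 3: K1 = 48 / 4.0501 = 11.9

11.9


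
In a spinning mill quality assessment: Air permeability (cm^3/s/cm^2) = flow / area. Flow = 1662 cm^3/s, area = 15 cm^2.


Formula: Air Permeability = Airflow / Test Area
AP = 1662 cm^3/s / 15 cm^2
AP = 110.8 cm^3/s/cm^2

110.8 cm^3/s/cm^2


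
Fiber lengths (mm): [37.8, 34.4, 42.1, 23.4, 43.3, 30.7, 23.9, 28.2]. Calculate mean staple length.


Formula: Mean = sum of lengths / count
Sum = 37.8 + 34.4 + 42.1 + 23.4 + 43.3 + 30.7 + 23.9 + 28.2
Sum = 263.8 mm
Mean = 263.8 / 8 = 32.98 mm

32.98 mm


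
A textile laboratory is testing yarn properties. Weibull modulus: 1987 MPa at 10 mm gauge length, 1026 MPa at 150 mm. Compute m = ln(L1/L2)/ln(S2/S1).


Formula: m = ln(L1/L2) / ln(S2/S1)
Step 1: ln(L1/L2) = ln(10/150) = -2.70805
Step 2: S2/S1 = 1026/1987 = 0.51636
Step 3: ln(S2/S1) = ln(0.51636) = -0.66095
Step 4: m = -2.70805 / -0.66095 = 4.10

4.10 (Weibull m)


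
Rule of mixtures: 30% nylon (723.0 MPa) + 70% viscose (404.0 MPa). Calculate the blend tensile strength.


Formula: Blend property = (fraction_A * property_A) + (fraction_B * property_B)
Step 1: Contribution A = 30/100 * 723.0 MPa = 216.9 MPa
Step 2: Contribution B = 70/100 * 404.0 MPa = 282.8 MPa
Step 3: Blend tensile strength = 216.9 + 282.8 = 499.7 MPa

499.7 MPa


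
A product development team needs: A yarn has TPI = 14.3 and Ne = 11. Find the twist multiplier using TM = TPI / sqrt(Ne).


Formula: TM = TPI / sqrt(Ne)
Step 1: sqrt(Ne) = sqrt(11) = 3.3166
Step 2: TM = 14.3 / 3.3166 = 4.31

4.31 TM


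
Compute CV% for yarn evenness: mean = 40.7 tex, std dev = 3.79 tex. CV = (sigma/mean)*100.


Formula: CV% = (standard deviation / mean) * 100
Step 1: Ratio = 3.79 / 40.7 = 0.09312
Step 2: CV% = 0.09312 * 100 = 9.312% ≈ 9.3%

9.3%


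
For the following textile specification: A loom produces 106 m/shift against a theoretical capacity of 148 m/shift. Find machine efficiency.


Formula: Efficiency% = (Actual output / Theoretical output) * 100
Efficiency% = (106 / 148) * 100
Efficiency% = 0.716216 * 100 = 71.6216% ≈ 71.6%

71.6%


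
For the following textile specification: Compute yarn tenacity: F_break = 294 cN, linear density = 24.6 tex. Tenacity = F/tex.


Formula: Tenacity = Breaking force / Linear density
Tenacity = 294 cN / 24.6 tex
Tenacity = 11.95 cN/tex

11.95 cN/tex


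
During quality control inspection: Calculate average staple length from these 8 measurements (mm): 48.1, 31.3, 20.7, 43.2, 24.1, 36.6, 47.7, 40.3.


Formula: Mean = sum of lengths / count
Sum = 48.1 + 31.3 + 20.7 + 43.2 + 24.1 + 36.6 + 47.7 + 40.3
Sum = 292.0 mm
Mean = 292.0 / 8 = 36.50 mm

36.50 mm


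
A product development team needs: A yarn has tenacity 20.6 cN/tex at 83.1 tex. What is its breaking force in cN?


Formula: Breaking force = Tenacity * Linear density
F = 20.6 cN/tex * 83.1 tex
F = 1711.86 cN

1711.86 cN


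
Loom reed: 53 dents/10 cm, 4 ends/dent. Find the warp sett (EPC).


Formula: EPC = (dents per 10 cm * ends per dent) / 10
Step 1: Total ends per 10 cm = 53 * 4 = 212
Step 2: EPC = 212 / 10 = 21.2 ends/cm

21.2 ends/cm


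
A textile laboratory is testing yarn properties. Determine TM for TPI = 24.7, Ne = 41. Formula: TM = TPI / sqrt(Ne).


Formula: TM = TPI / sqrt(Ne)
Step 1: sqrt(Ne) = sqrt(41) = 6.4031
Step 2: TM = 24.7 / 6.4031 = 3.86

3.86 TM


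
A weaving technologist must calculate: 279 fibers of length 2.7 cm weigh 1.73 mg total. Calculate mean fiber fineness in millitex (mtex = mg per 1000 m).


Formula: fineness (mtex) = mass (mg) / total length (km) = (mass_mg / total_length_m) * 1000
Step 1: Convert fiber length: 2.7 cm = 0.027 m
Step 2: Total fiber length = 279 * 0.027 = 7.533 m
Step 3: Linear density = 1.73 mg / 7.533 m = 0.2297 mg/m
Step 4: fineness = 0.2297 * 1000 = 229.7 mtex

229.7 mtex


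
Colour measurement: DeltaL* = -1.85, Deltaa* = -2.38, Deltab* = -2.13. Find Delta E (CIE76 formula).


Formula: Delta E = sqrt(dL*^2 + da*^2 + db*^2)
Step 1: dL*^2 = (-1.85)^2 = 3.4225
Step 2: da*^2 = (-2.38)^2 = 5.6644
Step 3: db*^2 = (-2.13)^2 = 4.5369
Step 4: Sum = 3.4225 + 5.6644 + 4.5369 = 13.6238
Step 5: Delta E = sqrt(13.6238) = 3.69

3.69 Delta E


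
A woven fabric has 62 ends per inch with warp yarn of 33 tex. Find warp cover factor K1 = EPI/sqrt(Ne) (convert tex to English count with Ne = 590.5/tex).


Formula: K1 = EPI / sqrt(Ne), with Ne = 590.5 / tex_warp
Step 1: Ne = 590.5 / 33 = 17.894
Step 2: sqrt(Ne) = sqrt(17.894) = 4.2301
Step 3: K1 = 62 / 4.2301 = 14.7

14.7


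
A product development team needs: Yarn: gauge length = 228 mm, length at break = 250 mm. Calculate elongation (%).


Formula: Elongation (%) = ((L_break - L0) / L0) * 100
Step 1: Extension = 250 - 228 = 22 mm
Step 2: Elongation = (22 / 228) * 100
Step 3: Elongation = 0.096491 * 100 = 9.6491% ≈ 9.6%

9.6%


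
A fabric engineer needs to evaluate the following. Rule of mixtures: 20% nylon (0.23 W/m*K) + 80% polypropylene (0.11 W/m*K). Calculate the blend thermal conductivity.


Formula: Blend property = (fraction_A * property_A) + (fraction_B * property_B)
Step 1: Contribution A = 20/100 * 0.23 W/m*K = 0.046 W/m*K
Step 2: Contribution B = 80/100 * 0.11 W/m*K = 0.088 W/m*K
Step 3: Blend thermal conductivity = 0.046 + 0.088 = 0.134 W/m*K

0.134 W/m*K


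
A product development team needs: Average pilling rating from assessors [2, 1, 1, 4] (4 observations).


Formula: Mean = sum / count
Sum = 2 + 1 + 1 + 4 = 8
Mean = 8 / 4 = 2.0

2.0


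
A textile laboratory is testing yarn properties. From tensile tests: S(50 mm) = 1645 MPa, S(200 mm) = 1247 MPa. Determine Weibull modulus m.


Formula: m = ln(L1/L2) / ln(S2/S1)
Step 1: ln(L1/L2) = ln(50/200) = -1.38629
Step 2: S2/S1 = 1247/1645 = 0.75805
Step 3: ln(S2/S1) = ln(0.75805) = -0.27701
Step 4: m = -1.38629 / -0.27701 = 5.00

5.00 (Weibull m)


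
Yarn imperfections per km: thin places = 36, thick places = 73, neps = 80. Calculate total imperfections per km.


Formula: Total = thin places + thick places + neps
Total = 36 + 73 + 80
Total = 189 imperfections/km

189 imperfections/km


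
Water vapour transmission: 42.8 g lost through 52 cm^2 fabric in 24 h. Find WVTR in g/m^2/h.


Formula: WVTR = mass_loss / (area * time)
Step 1: Convert area: 52 cm^2 = 0.0052 m^2
Step 2: WVTR = 42.8 g / (0.0052 m^2 * 24 h)
Step 3: WVTR = 42.8 / 0.1248 = 342.9 g/m^2/h

342.9 g/m^2/h


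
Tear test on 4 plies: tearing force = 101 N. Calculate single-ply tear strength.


Formula: Per-ply strength = Total force / Number of plies
Per-ply = 101 N / 4
Per-ply = 25.25 N

25.25 N


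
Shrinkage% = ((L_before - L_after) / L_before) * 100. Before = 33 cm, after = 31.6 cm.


Formula: Shrinkage% = ((L_before - L_after) / L_before) * 100
Step 1: Shrinkage = 33 - 31.6 = 1.4 cm
Step 2: Shrinkage% = (1.4 / 33) * 100
Step 3: Shrinkage% = 0.042424 * 100 = 4.2424% ≈ 4.2%

4.2%


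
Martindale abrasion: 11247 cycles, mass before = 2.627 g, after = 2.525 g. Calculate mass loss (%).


Formula: Mass loss% = ((m_before - m_after) / m_before) * 100
Step 1: Mass loss = 2.627 - 2.525 = 0.102 g
Step 2: Ratio = 0.102 / 2.627 = 0.0388276
Step 3: Mass loss% = 0.0388276 * 100 = 3.88276% ≈ 3.88%

3.88%


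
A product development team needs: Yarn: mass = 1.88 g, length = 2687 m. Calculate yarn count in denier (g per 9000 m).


Formula: den = (mass_g / length_m) * 9000
Substituting: den = (1.88 / 2687) * 9000
Intermediate: 1.88 / 2687 = 0.00069967 g/m
den = 0.00069967 * 9000 = 6.3 denier

6.3 denier


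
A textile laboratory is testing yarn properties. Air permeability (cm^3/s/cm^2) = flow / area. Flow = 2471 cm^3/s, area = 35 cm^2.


Formula: Air Permeability = Airflow / Test Area
AP = 2471 cm^3/s / 35 cm^2
AP = 70.6 cm^3/s/cm^2

70.6 cm^3/s/cm^2


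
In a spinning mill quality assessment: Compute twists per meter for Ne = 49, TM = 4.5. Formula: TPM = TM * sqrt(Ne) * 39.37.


Formula: TPM = TM * sqrt(Ne) * 39.37
Step 1: sqrt(Ne) = sqrt(49) = 7
Step 2: TM * sqrt(Ne) = 4.5 * 7 = 31.5
Step 3: TPM = 31.5 * 39.37 = 1240 twists/m

1240 twists/m


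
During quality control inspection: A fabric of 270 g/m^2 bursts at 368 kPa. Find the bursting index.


Formula: Bursting Index = Bursting Strength / Fabric GSM
BI = 368 kPa / 270 g/m^2
BI = 1.363 kPa/(g/m^2)

1.363 kPa/(g/m^2)
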